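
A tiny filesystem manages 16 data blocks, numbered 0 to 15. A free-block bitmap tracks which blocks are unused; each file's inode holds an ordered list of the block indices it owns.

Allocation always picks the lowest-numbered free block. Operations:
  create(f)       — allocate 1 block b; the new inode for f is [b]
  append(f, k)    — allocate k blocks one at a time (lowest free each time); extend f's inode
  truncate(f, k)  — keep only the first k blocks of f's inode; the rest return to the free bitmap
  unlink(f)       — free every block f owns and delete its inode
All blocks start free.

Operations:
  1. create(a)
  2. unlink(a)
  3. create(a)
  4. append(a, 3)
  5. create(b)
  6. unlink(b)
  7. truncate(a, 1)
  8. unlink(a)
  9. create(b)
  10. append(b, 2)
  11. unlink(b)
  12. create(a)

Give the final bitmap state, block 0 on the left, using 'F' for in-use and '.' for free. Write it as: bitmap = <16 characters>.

bitmap = F...............

[1] create(a) — a=0 (map F...............)
[2] unlink(a) —  (map ................)
[3] create(a) — a=0 (map F...............)
[4] append(a, 3) — a=0,1,2,3 (map FFFF............)
[5] create(b) — a=0,1,2,3 b=4 (map FFFFF...........)
[6] unlink(b) — a=0,1,2,3 (map FFFF............)
[7] truncate(a, 1) — a=0 (map F...............)
[8] unlink(a) —  (map ................)
[9] create(b) — b=0 (map F...............)
[10] append(b, 2) — b=0,1,2 (map FFF.............)
[11] unlink(b) —  (map ................)
[12] create(a) — a=0 (map F...............)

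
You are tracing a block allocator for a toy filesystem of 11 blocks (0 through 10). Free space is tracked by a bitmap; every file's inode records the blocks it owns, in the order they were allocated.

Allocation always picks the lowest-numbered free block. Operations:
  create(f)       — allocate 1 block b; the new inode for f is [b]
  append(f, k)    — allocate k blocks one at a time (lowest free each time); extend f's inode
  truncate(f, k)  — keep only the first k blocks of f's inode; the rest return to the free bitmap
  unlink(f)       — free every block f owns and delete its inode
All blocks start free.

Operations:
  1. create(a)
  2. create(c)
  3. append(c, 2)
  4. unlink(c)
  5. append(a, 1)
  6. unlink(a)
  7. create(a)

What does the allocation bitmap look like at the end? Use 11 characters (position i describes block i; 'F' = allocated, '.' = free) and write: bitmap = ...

bitmap = F..........

[1] create(a) — a=0 (map F..........)
[2] create(c) — a=0 c=1 (map FF.........)
[3] append(c, 2) — a=0 c=1,2,3 (map FFFF.......)
[4] unlink(c) — a=0 (map F..........)
[5] append(a, 1) — a=0,1 (map FF.........)
[6] unlink(a) —  (map ...........)
[7] create(a) — a=0 (map F..........)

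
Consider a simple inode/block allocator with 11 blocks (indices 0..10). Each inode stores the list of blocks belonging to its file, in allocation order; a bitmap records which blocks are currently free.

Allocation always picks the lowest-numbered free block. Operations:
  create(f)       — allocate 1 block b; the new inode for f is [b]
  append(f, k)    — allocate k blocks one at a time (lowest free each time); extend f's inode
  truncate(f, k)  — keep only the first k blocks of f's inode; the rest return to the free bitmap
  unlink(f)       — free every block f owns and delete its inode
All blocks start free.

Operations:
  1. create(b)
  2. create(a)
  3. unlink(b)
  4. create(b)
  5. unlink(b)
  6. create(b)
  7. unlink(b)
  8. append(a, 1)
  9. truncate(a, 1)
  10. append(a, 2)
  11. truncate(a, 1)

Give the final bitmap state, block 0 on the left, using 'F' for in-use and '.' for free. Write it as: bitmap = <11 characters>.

bitmap = .F.........

[1] create(b) — b=0 (map F..........)
[2] create(a) — a=1 b=0 (map FF.........)
[3] unlink(b) — a=1 (map .F.........)
[4] create(b) — a=1 b=0 (map FF.........)
[5] unlink(b) — a=1 (map .F.........)
[6] create(b) — a=1 b=0 (map FF.........)
[7] unlink(b) — a=1 (map .F.........)
[8] append(a, 1) — a=1,0 (map FF.........)
[9] truncate(a, 1) — a=1 (map .F.........)
[10] append(a, 2) — a=1,0,2 (map FFF........)
[11] truncate(a, 1) — a=1 (map .F.........)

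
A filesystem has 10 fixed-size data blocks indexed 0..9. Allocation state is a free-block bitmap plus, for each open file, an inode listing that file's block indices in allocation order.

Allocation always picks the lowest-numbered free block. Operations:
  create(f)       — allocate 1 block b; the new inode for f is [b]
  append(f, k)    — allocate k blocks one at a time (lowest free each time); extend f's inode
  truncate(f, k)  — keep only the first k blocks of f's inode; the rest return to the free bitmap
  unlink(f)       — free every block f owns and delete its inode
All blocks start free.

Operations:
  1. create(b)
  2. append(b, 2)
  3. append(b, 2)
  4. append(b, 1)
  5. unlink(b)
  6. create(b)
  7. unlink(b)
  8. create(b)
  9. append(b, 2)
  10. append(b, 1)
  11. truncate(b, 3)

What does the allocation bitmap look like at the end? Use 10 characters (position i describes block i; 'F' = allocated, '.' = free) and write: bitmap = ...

after create(b) → b:[0]  free=[F.........]
after append(b, 2) → b:[0, 1, 2]  free=[FFF.......]
after append(b, 2) → b:[0, 1, 2, 3, 4]  free=[FFFFF.....]
after append(b, 1) → b:[0, 1, 2, 3, 4, 5]  free=[FFFFFF....]
after unlink(b) →   free=[..........]
after create(b) → b:[0]  free=[F.........]
after unlink(b) →   free=[..........]
after create(b) → b:[0]  free=[F.........]
after append(b, 2) → b:[0, 1, 2]  free=[FFF.......]
after append(b, 1) → b:[0, 1, 2, 3]  free=[FFFF......]
after truncate(b, 3) → b:[0, 1, 2]  free=[FFF.......]

bitmap = FFF.......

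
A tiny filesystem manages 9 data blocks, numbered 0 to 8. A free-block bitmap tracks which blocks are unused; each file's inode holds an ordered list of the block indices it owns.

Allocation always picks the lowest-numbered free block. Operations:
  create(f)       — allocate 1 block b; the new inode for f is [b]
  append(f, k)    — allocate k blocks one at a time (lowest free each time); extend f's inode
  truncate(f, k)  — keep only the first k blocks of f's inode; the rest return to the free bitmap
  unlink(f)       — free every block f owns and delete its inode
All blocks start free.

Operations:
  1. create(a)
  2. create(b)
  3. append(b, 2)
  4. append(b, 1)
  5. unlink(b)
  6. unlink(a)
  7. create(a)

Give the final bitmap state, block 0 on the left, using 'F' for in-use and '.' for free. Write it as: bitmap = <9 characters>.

create(a): bitmap=F........ | a=[0]
create(b): bitmap=FF....... | a=[0] b=[1]
append(b, 2): bitmap=FFFF..... | a=[0] b=[1, 2, 3]
append(b, 1): bitmap=FFFFF.... | a=[0] b=[1, 2, 3, 4]
unlink(b): bitmap=F........ | a=[0]
unlink(a): bitmap=......... | 
create(a): bitmap=F........ | a=[0]

bitmap = F........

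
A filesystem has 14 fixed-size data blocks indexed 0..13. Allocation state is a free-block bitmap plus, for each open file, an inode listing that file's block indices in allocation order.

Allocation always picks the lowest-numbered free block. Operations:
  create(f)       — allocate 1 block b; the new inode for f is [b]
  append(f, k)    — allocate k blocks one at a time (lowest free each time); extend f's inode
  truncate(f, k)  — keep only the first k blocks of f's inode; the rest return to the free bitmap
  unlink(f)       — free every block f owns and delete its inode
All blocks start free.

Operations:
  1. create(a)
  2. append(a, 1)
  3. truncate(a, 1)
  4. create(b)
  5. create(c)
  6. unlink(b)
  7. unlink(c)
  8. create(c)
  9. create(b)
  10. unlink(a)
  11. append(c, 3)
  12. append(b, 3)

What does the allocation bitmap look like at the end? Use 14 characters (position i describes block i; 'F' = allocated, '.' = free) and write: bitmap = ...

bitmap = FFFFFFFF......

[1] create(a) — a=0 (map F.............)
[2] append(a, 1) — a=0,1 (map FF............)
[3] truncate(a, 1) — a=0 (map F.............)
[4] create(b) — a=0 b=1 (map FF............)
[5] create(c) — a=0 b=1 c=2 (map FFF...........)
[6] unlink(b) — a=0 c=2 (map F.F...........)
[7] unlink(c) — a=0 (map F.............)
[8] create(c) — a=0 c=1 (map FF............)
[9] create(b) — a=0 b=2 c=1 (map FFF...........)
[10] unlink(a) — b=2 c=1 (map .FF...........)
[11] append(c, 3) — b=2 c=1,0,3,4 (map FFFFF.........)
[12] append(b, 3) — b=2,5,6,7 c=1,0,3,4 (map FFFFFFFF......)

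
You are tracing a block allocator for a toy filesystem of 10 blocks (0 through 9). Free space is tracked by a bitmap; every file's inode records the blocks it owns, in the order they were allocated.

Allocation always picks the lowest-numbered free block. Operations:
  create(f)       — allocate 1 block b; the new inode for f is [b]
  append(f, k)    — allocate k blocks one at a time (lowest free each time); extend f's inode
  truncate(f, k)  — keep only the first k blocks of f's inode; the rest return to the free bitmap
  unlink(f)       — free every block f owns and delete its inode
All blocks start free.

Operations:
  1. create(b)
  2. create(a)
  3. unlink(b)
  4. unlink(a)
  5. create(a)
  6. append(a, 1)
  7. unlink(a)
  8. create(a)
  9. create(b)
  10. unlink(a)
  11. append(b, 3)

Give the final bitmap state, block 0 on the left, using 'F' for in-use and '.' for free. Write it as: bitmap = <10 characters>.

after create(b) → b:[0]  free=[F.........]
after create(a) → a:[1], b:[0]  free=[FF........]
after unlink(b) → a:[1]  free=[.F........]
after unlink(a) →   free=[..........]
after create(a) → a:[0]  free=[F.........]
after append(a, 1) → a:[0, 1]  free=[FF........]
after unlink(a) →   free=[..........]
after create(a) → a:[0]  free=[F.........]
after create(b) → a:[0], b:[1]  free=[FF........]
after unlink(a) → b:[1]  free=[.F........]
after append(b, 3) → b:[1, 0, 2, 3]  free=[FFFF......]

bitmap = FFFF......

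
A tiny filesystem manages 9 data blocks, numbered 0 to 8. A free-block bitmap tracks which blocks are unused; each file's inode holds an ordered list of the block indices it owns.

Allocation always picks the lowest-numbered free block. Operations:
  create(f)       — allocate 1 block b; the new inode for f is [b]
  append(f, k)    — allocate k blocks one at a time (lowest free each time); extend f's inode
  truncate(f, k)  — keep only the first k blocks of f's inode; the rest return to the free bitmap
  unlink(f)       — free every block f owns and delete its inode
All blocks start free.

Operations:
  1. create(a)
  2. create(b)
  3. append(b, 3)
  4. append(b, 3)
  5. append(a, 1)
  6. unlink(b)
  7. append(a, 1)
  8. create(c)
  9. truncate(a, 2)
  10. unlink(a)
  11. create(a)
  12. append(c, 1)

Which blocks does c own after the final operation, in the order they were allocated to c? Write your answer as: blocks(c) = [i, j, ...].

after create(a) → a:[0]  free=[F........]
after create(b) → a:[0], b:[1]  free=[FF.......]
after append(b, 3) → a:[0], b:[1, 2, 3, 4]  free=[FFFFF....]
after append(b, 3) → a:[0], b:[1, 2, 3, 4, 5, 6, 7]  free=[FFFFFFFF.]
after append(a, 1) → a:[0, 8], b:[1, 2, 3, 4, 5, 6, 7]  free=[FFFFFFFFF]
after unlink(b) → a:[0, 8]  free=[F.......F]
after append(a, 1) → a:[0, 8, 1]  free=[FF......F]
after create(c) → a:[0, 8, 1], c:[2]  free=[FFF.....F]
after truncate(a, 2) → a:[0, 8], c:[2]  free=[F.F.....F]
after unlink(a) → c:[2]  free=[..F......]
after create(a) → a:[0], c:[2]  free=[F.F......]
after append(c, 1) → a:[0], c:[2, 1]  free=[FFF......]

blocks(c) = [2, 1]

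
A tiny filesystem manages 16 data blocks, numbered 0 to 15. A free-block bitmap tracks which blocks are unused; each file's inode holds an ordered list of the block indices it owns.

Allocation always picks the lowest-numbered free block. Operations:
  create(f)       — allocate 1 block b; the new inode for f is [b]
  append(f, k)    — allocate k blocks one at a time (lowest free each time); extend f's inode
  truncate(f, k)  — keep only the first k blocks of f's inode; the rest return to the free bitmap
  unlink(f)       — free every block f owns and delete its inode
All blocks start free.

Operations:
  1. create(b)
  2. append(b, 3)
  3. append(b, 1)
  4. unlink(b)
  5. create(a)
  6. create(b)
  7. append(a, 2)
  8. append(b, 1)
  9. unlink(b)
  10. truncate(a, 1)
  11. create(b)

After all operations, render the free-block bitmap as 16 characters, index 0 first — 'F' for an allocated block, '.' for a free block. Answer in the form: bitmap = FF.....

  1. create(b)  ⇒  F...............  {b→[0]}
  2. append(b, 3)  ⇒  FFFF............  {b→[0, 1, 2, 3]}
  3. append(b, 1)  ⇒  FFFFF...........  {b→[0, 1, 2, 3, 4]}
  4. unlink(b)  ⇒  ................  {}
  5. create(a)  ⇒  F...............  {a→[0]}
  6. create(b)  ⇒  FF..............  {a→[0]; b→[1]}
  7. append(a, 2)  ⇒  FFFF............  {a→[0, 2, 3]; b→[1]}
  8. append(b, 1)  ⇒  FFFFF...........  {a→[0, 2, 3]; b→[1, 4]}
  9. unlink(b)  ⇒  F.FF............  {a→[0, 2, 3]}
  10. truncate(a, 1)  ⇒  F...............  {a→[0]}
  11. create(b)  ⇒  FF..............  {a→[0]; b→[1]}

bitmap = FF..............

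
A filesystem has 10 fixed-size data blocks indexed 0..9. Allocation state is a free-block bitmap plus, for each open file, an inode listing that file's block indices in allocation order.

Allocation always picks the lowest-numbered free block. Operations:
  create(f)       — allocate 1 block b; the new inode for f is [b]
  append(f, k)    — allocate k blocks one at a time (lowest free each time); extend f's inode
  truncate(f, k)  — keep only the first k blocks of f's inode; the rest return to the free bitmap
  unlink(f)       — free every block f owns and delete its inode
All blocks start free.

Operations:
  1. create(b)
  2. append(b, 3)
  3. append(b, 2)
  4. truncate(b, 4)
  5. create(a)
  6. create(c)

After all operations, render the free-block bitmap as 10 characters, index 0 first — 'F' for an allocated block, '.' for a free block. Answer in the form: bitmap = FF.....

[1] create(b) — b=0 (map F.........)
[2] append(b, 3) — b=0,1,2,3 (map FFFF......)
[3] append(b, 2) — b=0,1,2,3,4,5 (map FFFFFF....)
[4] truncate(b, 4) — b=0,1,2,3 (map FFFF......)
[5] create(a) — a=4 b=0,1,2,3 (map FFFFF.....)
[6] create(c) — a=4 b=0,1,2,3 c=5 (map FFFFFF....)

bitmap = FFFFFF....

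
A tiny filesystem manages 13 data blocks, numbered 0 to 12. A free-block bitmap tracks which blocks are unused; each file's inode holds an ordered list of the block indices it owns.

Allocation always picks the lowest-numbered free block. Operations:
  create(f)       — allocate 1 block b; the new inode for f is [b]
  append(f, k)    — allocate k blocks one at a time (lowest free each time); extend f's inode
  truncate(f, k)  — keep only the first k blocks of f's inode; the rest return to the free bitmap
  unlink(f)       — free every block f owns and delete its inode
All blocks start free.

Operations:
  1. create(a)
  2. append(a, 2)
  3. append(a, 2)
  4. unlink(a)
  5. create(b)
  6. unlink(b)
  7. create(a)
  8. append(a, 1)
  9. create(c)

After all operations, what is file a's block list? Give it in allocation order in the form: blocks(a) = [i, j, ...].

blocks(a) = [0, 1]

after create(a) → a:[0]  free=[F............]
after append(a, 2) → a:[0, 1, 2]  free=[FFF..........]
after append(a, 2) → a:[0, 1, 2, 3, 4]  free=[FFFFF........]
after unlink(a) →   free=[.............]
after create(b) → b:[0]  free=[F............]
after unlink(b) →   free=[.............]
after create(a) → a:[0]  free=[F............]
after append(a, 1) → a:[0, 1]  free=[FF...........]
after create(c) → a:[0, 1], c:[2]  free=[FFF..........]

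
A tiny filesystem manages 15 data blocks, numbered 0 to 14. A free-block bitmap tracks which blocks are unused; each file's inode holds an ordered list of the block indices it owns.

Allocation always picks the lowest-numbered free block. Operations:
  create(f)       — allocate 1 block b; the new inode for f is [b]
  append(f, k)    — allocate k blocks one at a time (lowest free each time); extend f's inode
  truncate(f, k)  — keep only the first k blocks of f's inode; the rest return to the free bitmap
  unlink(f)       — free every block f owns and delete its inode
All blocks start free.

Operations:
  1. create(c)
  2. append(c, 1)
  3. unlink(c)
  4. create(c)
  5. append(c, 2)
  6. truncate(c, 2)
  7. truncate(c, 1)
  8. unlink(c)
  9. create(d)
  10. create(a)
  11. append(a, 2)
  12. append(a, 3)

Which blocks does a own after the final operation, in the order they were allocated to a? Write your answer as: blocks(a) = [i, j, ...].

blocks(a) = [1, 2, 3, 4, 5, 6]

create(c): bitmap=F.............. | c=[0]
append(c, 1): bitmap=FF............. | c=[0, 1]
unlink(c): bitmap=............... | 
create(c): bitmap=F.............. | c=[0]
append(c, 2): bitmap=FFF............ | c=[0, 1, 2]
truncate(c, 2): bitmap=FF............. | c=[0, 1]
truncate(c, 1): bitmap=F.............. | c=[0]
unlink(c): bitmap=............... | 
create(d): bitmap=F.............. | d=[0]
create(a): bitmap=FF............. | a=[1] d=[0]
append(a, 2): bitmap=FFFF........... | a=[1, 2, 3] d=[0]
append(a, 3): bitmap=FFFFFFF........ | a=[1, 2, 3, 4, 5, 6] d=[0]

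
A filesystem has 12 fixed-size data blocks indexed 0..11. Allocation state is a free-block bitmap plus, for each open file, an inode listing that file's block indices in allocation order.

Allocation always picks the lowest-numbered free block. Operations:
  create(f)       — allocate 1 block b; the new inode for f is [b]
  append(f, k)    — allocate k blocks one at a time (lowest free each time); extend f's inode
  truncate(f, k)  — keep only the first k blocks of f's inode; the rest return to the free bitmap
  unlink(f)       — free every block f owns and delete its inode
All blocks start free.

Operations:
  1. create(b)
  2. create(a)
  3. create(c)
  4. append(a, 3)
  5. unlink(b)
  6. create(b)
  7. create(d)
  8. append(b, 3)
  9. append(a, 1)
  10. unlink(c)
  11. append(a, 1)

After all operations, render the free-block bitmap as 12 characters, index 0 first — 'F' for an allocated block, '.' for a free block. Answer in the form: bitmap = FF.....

bitmap = FFFFFFFFFFF.

  1. create(b)  ⇒  F...........  {b→[0]}
  2. create(a)  ⇒  FF..........  {a→[1]; b→[0]}
  3. create(c)  ⇒  FFF.........  {a→[1]; b→[0]; c→[2]}
  4. append(a, 3)  ⇒  FFFFFF......  {a→[1, 3, 4, 5]; b→[0]; c→[2]}
  5. unlink(b)  ⇒  .FFFFF......  {a→[1, 3, 4, 5]; c→[2]}
  6. create(b)  ⇒  FFFFFF......  {a→[1, 3, 4, 5]; b→[0]; c→[2]}
  7. create(d)  ⇒  FFFFFFF.....  {a→[1, 3, 4, 5]; b→[0]; c→[2]; d→[6]}
  8. append(b, 3)  ⇒  FFFFFFFFFF..  {a→[1, 3, 4, 5]; b→[0, 7, 8, 9]; c→[2]; d→[6]}
  9. append(a, 1)  ⇒  FFFFFFFFFFF.  {a→[1, 3, 4, 5, 10]; b→[0, 7, 8, 9]; c→[2]; d→[6]}
  10. unlink(c)  ⇒  FF.FFFFFFFF.  {a→[1, 3, 4, 5, 10]; b→[0, 7, 8, 9]; d→[6]}
  11. append(a, 1)  ⇒  FFFFFFFFFFF.  {a→[1, 3, 4, 5, 10, 2]; b→[0, 7, 8, 9]; d→[6]}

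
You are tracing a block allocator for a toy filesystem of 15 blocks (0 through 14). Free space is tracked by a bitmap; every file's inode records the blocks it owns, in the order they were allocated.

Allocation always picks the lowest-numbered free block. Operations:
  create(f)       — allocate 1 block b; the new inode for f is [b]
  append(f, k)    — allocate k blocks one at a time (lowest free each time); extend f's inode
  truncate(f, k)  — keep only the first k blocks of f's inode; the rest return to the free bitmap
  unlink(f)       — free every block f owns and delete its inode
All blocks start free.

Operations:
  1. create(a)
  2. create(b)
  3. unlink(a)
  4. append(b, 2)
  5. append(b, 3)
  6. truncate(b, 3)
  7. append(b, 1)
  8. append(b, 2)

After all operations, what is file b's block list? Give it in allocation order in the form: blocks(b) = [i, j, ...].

blocks(b) = [1, 0, 2, 3, 4, 5]

  1. create(a)  ⇒  F..............  {a→[0]}
  2. create(b)  ⇒  FF.............  {a→[0]; b→[1]}
  3. unlink(a)  ⇒  .F.............  {b→[1]}
  4. append(b, 2)  ⇒  FFF............  {b→[1, 0, 2]}
  5. append(b, 3)  ⇒  FFFFFF.........  {b→[1, 0, 2, 3, 4, 5]}
  6. truncate(b, 3)  ⇒  FFF............  {b→[1, 0, 2]}
  7. append(b, 1)  ⇒  FFFF...........  {b→[1, 0, 2, 3]}
  8. append(b, 2)  ⇒  FFFFFF.........  {b→[1, 0, 2, 3, 4, 5]}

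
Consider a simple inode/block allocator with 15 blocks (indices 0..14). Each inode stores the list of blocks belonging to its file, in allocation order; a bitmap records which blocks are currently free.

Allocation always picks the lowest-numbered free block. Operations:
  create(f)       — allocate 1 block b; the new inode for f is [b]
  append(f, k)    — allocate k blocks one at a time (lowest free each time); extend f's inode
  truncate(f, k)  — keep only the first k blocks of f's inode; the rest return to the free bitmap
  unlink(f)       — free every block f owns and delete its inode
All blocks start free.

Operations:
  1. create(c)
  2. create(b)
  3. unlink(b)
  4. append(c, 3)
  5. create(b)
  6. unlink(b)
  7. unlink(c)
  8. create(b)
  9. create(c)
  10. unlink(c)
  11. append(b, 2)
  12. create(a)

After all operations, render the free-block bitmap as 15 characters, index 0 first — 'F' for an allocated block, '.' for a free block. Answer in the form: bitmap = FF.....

[1] create(c) — c=0 (map F..............)
[2] create(b) — b=1 c=0 (map FF.............)
[3] unlink(b) — c=0 (map F..............)
[4] append(c, 3) — c=0,1,2,3 (map FFFF...........)
[5] create(b) — b=4 c=0,1,2,3 (map FFFFF..........)
[6] unlink(b) — c=0,1,2,3 (map FFFF...........)
[7] unlink(c) —  (map ...............)
[8] create(b) — b=0 (map F..............)
[9] create(c) — b=0 c=1 (map FF.............)
[10] unlink(c) — b=0 (map F..............)
[11] append(b, 2) — b=0,1,2 (map FFF............)
[12] create(a) — a=3 b=0,1,2 (map FFFF...........)

bitmap = FFFF...........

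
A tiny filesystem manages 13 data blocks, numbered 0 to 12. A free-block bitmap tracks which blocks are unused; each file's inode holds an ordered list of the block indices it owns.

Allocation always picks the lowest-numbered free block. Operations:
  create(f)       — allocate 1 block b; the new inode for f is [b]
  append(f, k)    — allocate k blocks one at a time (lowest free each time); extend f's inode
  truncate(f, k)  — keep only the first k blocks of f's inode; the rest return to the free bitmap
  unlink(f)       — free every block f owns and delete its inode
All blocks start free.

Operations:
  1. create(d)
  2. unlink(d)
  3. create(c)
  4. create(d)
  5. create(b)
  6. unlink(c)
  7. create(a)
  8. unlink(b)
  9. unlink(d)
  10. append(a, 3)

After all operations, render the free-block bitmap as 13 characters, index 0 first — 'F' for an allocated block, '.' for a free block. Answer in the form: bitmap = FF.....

  1. create(d)  ⇒  F............  {d→[0]}
  2. unlink(d)  ⇒  .............  {}
  3. create(c)  ⇒  F............  {c→[0]}
  4. create(d)  ⇒  FF...........  {c→[0]; d→[1]}
  5. create(b)  ⇒  FFF..........  {b→[2]; c→[0]; d→[1]}
  6. unlink(c)  ⇒  .FF..........  {b→[2]; d→[1]}
  7. create(a)  ⇒  FFF..........  {a→[0]; b→[2]; d→[1]}
  8. unlink(b)  ⇒  FF...........  {a→[0]; d→[1]}
  9. unlink(d)  ⇒  F............  {a→[0]}
  10. append(a, 3)  ⇒  FFFF.........  {a→[0, 1, 2, 3]}

bitmap = FFFF.........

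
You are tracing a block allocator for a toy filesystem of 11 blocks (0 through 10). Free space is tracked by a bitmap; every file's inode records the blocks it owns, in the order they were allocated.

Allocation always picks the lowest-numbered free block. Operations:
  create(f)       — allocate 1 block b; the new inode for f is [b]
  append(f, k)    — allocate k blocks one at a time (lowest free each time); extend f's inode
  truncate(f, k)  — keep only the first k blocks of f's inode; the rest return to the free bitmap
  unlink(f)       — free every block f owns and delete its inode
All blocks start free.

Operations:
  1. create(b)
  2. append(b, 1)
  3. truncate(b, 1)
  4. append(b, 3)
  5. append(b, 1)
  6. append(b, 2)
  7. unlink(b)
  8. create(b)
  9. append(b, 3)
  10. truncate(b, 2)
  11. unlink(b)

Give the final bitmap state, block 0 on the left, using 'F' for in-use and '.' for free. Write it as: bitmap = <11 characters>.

[1] create(b) — b=0 (map F..........)
[2] append(b, 1) — b=0,1 (map FF.........)
[3] truncate(b, 1) — b=0 (map F..........)
[4] append(b, 3) — b=0,1,2,3 (map FFFF.......)
[5] append(b, 1) — b=0,1,2,3,4 (map FFFFF......)
[6] append(b, 2) — b=0,1,2,3,4,5,6 (map FFFFFFF....)
[7] unlink(b) —  (map ...........)
[8] create(b) — b=0 (map F..........)
[9] append(b, 3) — b=0,1,2,3 (map FFFF.......)
[10] truncate(b, 2) — b=0,1 (map FF.........)
[11] unlink(b) —  (map ...........)

bitmap = ...........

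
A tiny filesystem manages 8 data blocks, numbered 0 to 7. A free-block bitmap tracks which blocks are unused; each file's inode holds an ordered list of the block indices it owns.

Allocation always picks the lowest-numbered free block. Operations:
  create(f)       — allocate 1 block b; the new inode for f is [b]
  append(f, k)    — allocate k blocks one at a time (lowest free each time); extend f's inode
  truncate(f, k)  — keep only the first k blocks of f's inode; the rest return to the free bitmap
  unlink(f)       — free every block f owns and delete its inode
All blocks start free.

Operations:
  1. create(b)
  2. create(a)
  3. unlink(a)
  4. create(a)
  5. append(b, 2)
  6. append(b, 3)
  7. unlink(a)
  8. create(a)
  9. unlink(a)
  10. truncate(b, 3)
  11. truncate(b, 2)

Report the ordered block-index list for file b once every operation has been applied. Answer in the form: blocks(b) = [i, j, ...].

blocks(b) = [0, 2]

[1] create(b) — b=0 (map F.......)
[2] create(a) — a=1 b=0 (map FF......)
[3] unlink(a) — b=0 (map F.......)
[4] create(a) — a=1 b=0 (map FF......)
[5] append(b, 2) — a=1 b=0,2,3 (map FFFF....)
[6] append(b, 3) — a=1 b=0,2,3,4,5,6 (map FFFFFFF.)
[7] unlink(a) — b=0,2,3,4,5,6 (map F.FFFFF.)
[8] create(a) — a=1 b=0,2,3,4,5,6 (map FFFFFFF.)
[9] unlink(a) — b=0,2,3,4,5,6 (map F.FFFFF.)
[10] truncate(b, 3) — b=0,2,3 (map F.FF....)
[11] truncate(b, 2) — b=0,2 (map F.F.....)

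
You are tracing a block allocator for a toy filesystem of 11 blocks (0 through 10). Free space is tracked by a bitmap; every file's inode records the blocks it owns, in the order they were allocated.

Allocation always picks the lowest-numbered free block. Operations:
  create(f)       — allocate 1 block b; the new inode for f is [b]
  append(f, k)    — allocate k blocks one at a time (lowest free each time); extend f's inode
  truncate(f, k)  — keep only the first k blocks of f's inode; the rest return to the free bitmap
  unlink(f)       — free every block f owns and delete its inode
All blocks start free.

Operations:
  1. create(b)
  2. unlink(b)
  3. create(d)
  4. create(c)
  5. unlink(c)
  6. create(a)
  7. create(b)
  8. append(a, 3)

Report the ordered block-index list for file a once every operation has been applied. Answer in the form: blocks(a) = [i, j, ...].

blocks(a) = [1, 3, 4, 5]

[1] create(b) — b=0 (map F..........)
[2] unlink(b) —  (map ...........)
[3] create(d) — d=0 (map F..........)
[4] create(c) — c=1 d=0 (map FF.........)
[5] unlink(c) — d=0 (map F..........)
[6] create(a) — a=1 d=0 (map FF.........)
[7] create(b) — a=1 b=2 d=0 (map FFF........)
[8] append(a, 3) — a=1,3,4,5 b=2 d=0 (map FFFFFF.....)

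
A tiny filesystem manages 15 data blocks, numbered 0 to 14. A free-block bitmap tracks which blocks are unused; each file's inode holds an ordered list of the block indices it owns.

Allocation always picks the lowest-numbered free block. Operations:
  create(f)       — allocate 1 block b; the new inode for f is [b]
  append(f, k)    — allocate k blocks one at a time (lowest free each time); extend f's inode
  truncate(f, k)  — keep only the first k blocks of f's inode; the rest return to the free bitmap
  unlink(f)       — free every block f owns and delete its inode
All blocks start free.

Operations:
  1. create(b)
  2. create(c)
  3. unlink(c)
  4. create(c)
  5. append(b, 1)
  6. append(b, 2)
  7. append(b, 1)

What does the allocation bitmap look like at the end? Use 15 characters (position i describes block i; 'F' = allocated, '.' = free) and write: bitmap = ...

bitmap = FFFFFF.........

after create(b) → b:[0]  free=[F..............]
after create(c) → b:[0], c:[1]  free=[FF.............]
after unlink(c) → b:[0]  free=[F..............]
after create(c) → b:[0], c:[1]  free=[FF.............]
after append(b, 1) → b:[0, 2], c:[1]  free=[FFF............]
after append(b, 2) → b:[0, 2, 3, 4], c:[1]  free=[FFFFF..........]
after append(b, 1) → b:[0, 2, 3, 4, 5], c:[1]  free=[FFFFFF.........]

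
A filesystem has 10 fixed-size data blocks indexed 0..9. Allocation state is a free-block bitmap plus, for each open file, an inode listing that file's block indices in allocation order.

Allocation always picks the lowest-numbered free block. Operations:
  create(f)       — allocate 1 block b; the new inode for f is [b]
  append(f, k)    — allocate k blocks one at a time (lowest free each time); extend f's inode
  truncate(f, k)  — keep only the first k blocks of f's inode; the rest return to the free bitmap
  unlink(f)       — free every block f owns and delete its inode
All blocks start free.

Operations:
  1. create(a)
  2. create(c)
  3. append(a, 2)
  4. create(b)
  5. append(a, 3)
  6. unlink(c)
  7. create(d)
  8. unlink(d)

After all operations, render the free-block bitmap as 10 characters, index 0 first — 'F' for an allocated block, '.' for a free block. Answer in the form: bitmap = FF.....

bitmap = F.FFFFFF..

[1] create(a) — a=0 (map F.........)
[2] create(c) — a=0 c=1 (map FF........)
[3] append(a, 2) — a=0,2,3 c=1 (map FFFF......)
[4] create(b) — a=0,2,3 b=4 c=1 (map FFFFF.....)
[5] append(a, 3) — a=0,2,3,5,6,7 b=4 c=1 (map FFFFFFFF..)
[6] unlink(c) — a=0,2,3,5,6,7 b=4 (map F.FFFFFF..)
[7] create(d) — a=0,2,3,5,6,7 b=4 d=1 (map FFFFFFFF..)
[8] unlink(d) — a=0,2,3,5,6,7 b=4 (map F.FFFFFF..)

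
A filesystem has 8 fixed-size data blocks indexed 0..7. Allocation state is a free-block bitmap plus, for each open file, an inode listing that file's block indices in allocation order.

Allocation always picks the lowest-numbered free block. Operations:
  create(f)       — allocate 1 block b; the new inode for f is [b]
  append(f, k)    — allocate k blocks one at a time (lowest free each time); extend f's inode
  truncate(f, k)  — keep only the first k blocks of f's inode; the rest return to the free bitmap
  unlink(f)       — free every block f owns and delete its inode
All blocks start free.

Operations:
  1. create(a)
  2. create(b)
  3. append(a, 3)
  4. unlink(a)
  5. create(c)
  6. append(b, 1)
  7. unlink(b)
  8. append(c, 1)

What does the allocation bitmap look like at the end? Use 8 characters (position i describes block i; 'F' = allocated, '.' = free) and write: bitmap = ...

[1] create(a) — a=0 (map F.......)
[2] create(b) — a=0 b=1 (map FF......)
[3] append(a, 3) — a=0,2,3,4 b=1 (map FFFFF...)
[4] unlink(a) — b=1 (map .F......)
[5] create(c) — b=1 c=0 (map FF......)
[6] append(b, 1) — b=1,2 c=0 (map FFF.....)
[7] unlink(b) — c=0 (map F.......)
[8] append(c, 1) — c=0,1 (map FF......)

bitmap = FF......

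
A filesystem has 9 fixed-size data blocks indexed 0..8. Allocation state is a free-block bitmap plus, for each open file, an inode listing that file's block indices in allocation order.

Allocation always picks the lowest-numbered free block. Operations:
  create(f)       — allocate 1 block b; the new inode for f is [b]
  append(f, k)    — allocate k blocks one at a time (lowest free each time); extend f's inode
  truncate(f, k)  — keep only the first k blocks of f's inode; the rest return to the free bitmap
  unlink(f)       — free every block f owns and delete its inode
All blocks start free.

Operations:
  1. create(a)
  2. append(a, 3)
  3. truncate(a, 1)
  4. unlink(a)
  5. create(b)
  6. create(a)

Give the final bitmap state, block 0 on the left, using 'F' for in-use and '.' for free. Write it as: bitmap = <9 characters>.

after create(a) → a:[0]  free=[F........]
after append(a, 3) → a:[0, 1, 2, 3]  free=[FFFF.....]
after truncate(a, 1) → a:[0]  free=[F........]
after unlink(a) →   free=[.........]
after create(b) → b:[0]  free=[F........]
after create(a) → a:[1], b:[0]  free=[FF.......]

bitmap = FF.......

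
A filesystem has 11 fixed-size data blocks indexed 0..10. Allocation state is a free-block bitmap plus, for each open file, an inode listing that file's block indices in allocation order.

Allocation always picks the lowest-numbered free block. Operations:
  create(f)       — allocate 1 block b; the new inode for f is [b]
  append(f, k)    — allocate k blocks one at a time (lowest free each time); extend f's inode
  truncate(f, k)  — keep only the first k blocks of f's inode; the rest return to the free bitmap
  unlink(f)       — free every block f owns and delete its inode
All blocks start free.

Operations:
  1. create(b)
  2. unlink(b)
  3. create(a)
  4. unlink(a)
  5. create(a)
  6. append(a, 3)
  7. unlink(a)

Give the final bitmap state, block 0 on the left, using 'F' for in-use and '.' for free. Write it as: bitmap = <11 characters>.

create(b): bitmap=F.......... | b=[0]
unlink(b): bitmap=........... | 
create(a): bitmap=F.......... | a=[0]
unlink(a): bitmap=........... | 
create(a): bitmap=F.......... | a=[0]
append(a, 3): bitmap=FFFF....... | a=[0, 1, 2, 3]
unlink(a): bitmap=........... | 

bitmap = ...........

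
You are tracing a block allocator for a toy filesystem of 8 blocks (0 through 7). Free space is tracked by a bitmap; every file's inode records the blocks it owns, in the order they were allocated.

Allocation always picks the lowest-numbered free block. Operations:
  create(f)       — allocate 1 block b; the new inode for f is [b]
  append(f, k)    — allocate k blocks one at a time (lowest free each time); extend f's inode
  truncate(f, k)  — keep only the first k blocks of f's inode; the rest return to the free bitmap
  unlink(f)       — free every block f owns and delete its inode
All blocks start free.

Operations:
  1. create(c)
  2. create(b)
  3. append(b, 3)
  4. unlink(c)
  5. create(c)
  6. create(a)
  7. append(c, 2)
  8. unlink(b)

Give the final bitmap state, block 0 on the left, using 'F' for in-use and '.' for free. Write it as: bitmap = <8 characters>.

bitmap = F....FFF

create(c): bitmap=F....... | c=[0]
create(b): bitmap=FF...... | b=[1] c=[0]
append(b, 3): bitmap=FFFFF... | b=[1, 2, 3, 4] c=[0]
unlink(c): bitmap=.FFFF... | b=[1, 2, 3, 4]
create(c): bitmap=FFFFF... | b=[1, 2, 3, 4] c=[0]
create(a): bitmap=FFFFFF.. | a=[5] b=[1, 2, 3, 4] c=[0]
append(c, 2): bitmap=FFFFFFFF | a=[5] b=[1, 2, 3, 4] c=[0, 6, 7]
unlink(b): bitmap=F....FFF | a=[5] c=[0, 6, 7]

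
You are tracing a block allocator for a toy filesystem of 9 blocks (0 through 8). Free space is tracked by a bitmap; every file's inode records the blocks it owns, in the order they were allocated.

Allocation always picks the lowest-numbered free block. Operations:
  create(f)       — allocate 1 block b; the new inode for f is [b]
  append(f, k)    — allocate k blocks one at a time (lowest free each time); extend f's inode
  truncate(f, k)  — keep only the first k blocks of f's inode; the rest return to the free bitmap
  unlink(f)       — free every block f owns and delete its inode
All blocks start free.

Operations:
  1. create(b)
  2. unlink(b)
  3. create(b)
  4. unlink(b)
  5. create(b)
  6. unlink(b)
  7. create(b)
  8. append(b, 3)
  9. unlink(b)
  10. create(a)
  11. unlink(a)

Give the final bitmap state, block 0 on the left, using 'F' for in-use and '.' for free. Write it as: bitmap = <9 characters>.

[1] create(b) — b=0 (map F........)
[2] unlink(b) —  (map .........)
[3] create(b) — b=0 (map F........)
[4] unlink(b) —  (map .........)
[5] create(b) — b=0 (map F........)
[6] unlink(b) —  (map .........)
[7] create(b) — b=0 (map F........)
[8] append(b, 3) — b=0,1,2,3 (map FFFF.....)
[9] unlink(b) —  (map .........)
[10] create(a) — a=0 (map F........)
[11] unlink(a) —  (map .........)

bitmap = .........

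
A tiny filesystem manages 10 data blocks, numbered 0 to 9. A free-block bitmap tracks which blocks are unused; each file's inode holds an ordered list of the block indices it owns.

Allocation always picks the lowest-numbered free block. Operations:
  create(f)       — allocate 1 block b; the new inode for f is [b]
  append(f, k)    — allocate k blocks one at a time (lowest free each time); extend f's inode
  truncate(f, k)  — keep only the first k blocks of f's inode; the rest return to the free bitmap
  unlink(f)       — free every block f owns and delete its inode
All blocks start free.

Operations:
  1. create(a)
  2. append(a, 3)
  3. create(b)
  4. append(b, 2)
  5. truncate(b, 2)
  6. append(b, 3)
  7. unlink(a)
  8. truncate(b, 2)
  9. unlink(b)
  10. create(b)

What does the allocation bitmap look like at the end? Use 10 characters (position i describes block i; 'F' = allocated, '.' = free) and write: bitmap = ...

[1] create(a) — a=0 (map F.........)
[2] append(a, 3) — a=0,1,2,3 (map FFFF......)
[3] create(b) — a=0,1,2,3 b=4 (map FFFFF.....)
[4] append(b, 2) — a=0,1,2,3 b=4,5,6 (map FFFFFFF...)
[5] truncate(b, 2) — a=0,1,2,3 b=4,5 (map FFFFFF....)
[6] append(b, 3) — a=0,1,2,3 b=4,5,6,7,8 (map FFFFFFFFF.)
[7] unlink(a) — b=4,5,6,7,8 (map ....FFFFF.)
[8] truncate(b, 2) — b=4,5 (map ....FF....)
[9] unlink(b) —  (map ..........)
[10] create(b) — b=0 (map F.........)

bitmap = F.........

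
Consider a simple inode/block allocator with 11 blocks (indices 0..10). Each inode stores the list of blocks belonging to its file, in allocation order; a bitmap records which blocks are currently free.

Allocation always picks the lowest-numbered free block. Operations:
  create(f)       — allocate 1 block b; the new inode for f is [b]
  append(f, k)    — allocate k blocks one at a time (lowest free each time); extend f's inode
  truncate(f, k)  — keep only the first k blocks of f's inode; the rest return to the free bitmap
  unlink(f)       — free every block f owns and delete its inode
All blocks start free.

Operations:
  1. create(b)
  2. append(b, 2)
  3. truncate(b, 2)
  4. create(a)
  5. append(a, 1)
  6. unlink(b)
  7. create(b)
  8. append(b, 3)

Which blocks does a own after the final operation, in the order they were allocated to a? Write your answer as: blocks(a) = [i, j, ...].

  1. create(b)  ⇒  F..........  {b→[0]}
  2. append(b, 2)  ⇒  FFF........  {b→[0, 1, 2]}
  3. truncate(b, 2)  ⇒  FF.........  {b→[0, 1]}
  4. create(a)  ⇒  FFF........  {a→[2]; b→[0, 1]}
  5. append(a, 1)  ⇒  FFFF.......  {a→[2, 3]; b→[0, 1]}
  6. unlink(b)  ⇒  ..FF.......  {a→[2, 3]}
  7. create(b)  ⇒  F.FF.......  {a→[2, 3]; b→[0]}
  8. append(b, 3)  ⇒  FFFFFF.....  {a→[2, 3]; b→[0, 1, 4, 5]}

blocks(a) = [2, 3]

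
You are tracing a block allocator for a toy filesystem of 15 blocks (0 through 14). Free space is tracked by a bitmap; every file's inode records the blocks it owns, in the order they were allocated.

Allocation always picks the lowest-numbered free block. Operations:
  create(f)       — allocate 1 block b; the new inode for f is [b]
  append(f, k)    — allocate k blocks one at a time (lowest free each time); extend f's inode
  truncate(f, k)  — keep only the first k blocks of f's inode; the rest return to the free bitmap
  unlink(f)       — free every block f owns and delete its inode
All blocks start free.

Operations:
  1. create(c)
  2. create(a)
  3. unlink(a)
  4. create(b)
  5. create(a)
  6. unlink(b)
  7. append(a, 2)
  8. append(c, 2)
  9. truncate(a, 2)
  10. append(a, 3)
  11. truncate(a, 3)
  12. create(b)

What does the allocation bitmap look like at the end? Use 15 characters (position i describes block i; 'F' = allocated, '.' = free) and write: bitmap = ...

bitmap = FFFFFFF........

  1. create(c)  ⇒  F..............  {c→[0]}
  2. create(a)  ⇒  FF.............  {a→[1]; c→[0]}
  3. unlink(a)  ⇒  F..............  {c→[0]}
  4. create(b)  ⇒  FF.............  {b→[1]; c→[0]}
  5. create(a)  ⇒  FFF............  {a→[2]; b→[1]; c→[0]}
  6. unlink(b)  ⇒  F.F............  {a→[2]; c→[0]}
  7. append(a, 2)  ⇒  FFFF...........  {a→[2, 1, 3]; c→[0]}
  8. append(c, 2)  ⇒  FFFFFF.........  {a→[2, 1, 3]; c→[0, 4, 5]}
  9. truncate(a, 2)  ⇒  FFF.FF.........  {a→[2, 1]; c→[0, 4, 5]}
  10. append(a, 3)  ⇒  FFFFFFFF.......  {a→[2, 1, 3, 6, 7]; c→[0, 4, 5]}
  11. truncate(a, 3)  ⇒  FFFFFF.........  {a→[2, 1, 3]; c→[0, 4, 5]}
  12. create(b)  ⇒  FFFFFFF........  {a→[2, 1, 3]; b→[6]; c→[0, 4, 5]}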